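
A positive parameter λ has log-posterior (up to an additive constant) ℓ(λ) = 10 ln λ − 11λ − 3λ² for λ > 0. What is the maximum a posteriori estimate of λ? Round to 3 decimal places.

λ̂_MAP = 0.667

ℓ'(λ) = 10/λ − 11 − 6λ. Setting this to zero and multiplying by λ: 6λ² + 11λ − 10 = 0.
λ = (−11 + √(11² + 4·6·10)) / (2·6) = (−11 + √361) / 12 = (−11 + 19)/12 = 2/3.
ℓ''(λ) = −10/λ² − 6 < 0, confirming a maximum.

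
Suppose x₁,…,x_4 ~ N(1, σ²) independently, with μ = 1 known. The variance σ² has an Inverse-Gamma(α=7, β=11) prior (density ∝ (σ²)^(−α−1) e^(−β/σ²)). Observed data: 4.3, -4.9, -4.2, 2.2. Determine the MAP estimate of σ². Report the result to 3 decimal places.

Sum of squared deviations about the known mean: SS = (4.3−1)² + (-4.9−1)² + (-4.2−1)² + (2.2−1)² = 74.18.
The Normal likelihood contributes (σ²)^(−n/2) exp(−SS/(2σ²)), so the posterior is Inverse-Gamma(α + n/2, β + SS/2) = Inverse-Gamma(9, 48.09).
The mode of Inverse-Gamma(a, b) is b/(a+1) = 48.09/10 ≈ 4.809.

σ̂²_MAP = 4.809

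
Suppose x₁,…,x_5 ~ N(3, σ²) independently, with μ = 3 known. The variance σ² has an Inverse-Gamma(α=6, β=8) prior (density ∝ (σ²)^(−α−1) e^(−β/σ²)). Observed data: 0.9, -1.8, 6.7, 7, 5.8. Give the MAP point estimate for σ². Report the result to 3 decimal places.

Sum of squared deviations about the known mean: SS = (0.9−3)² + (-1.8−3)² + (6.7−3)² + (7−3)² + (5.8−3)² = 64.98.
The Normal likelihood contributes (σ²)^(−n/2) exp(−SS/(2σ²)), so the posterior is Inverse-Gamma(α + n/2, β + SS/2) = Inverse-Gamma(8.5, 40.49).
The mode of Inverse-Gamma(a, b) is b/(a+1) = 40.49/9.5 ≈ 4.262.

σ̂²_MAP = 4.262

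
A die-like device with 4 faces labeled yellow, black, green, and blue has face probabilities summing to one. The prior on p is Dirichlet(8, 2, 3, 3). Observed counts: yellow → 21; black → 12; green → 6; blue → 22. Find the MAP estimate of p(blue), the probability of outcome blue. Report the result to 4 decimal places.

The posterior is Dirichlet(αᵢ + nᵢ) = Dirichlet(29, 14, 9, 25).
For a Dirichlet(a₁,…,a_K) with all aᵢ > 1, the mode has j-th component (aⱼ − 1)/(Σaᵢ − K).
Here Σaᵢ = 77 and K = 4, so p(blue) = (25 − 1)/(77 − 4) = 24/73 ≈ 0.3288.

MAP estimate of p(blue) = 0.3288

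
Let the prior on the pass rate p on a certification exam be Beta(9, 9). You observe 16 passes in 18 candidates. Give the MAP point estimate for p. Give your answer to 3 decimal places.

p̂_MAP = 0.706

Prior: Beta(9, 9).
Data: 16 successes in 18 trials. The binomial likelihood contributes p^16(1−p)^2, so the posterior is Beta(9+16, 9+2) = Beta(25, 11).
For Beta(a, b) with a, b > 1 the mode is (a−1)/(a+b−2) = 24/34 ≈ 0.706.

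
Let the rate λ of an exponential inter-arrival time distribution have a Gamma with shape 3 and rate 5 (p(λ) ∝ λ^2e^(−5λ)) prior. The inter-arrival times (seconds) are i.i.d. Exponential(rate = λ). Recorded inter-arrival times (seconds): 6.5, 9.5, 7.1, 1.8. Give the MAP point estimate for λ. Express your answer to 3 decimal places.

The Exponential(rate=λ) likelihood is ∝ λ^n e^(−λΣtᵢ). Here n = 4 and Σtᵢ = 6.5 + 9.5 + 7.1 + 1.8 = 24.9.
Posterior ∝ λ^2e^(−5λ) · λ^4e^(−24.9λ) = λ^6e^(−29.9λ), i.e. Gamma(7, 29.9).
Mode = (a−1)/b = 6/29.9 ≈ 0.201.

λ̂_MAP = 0.201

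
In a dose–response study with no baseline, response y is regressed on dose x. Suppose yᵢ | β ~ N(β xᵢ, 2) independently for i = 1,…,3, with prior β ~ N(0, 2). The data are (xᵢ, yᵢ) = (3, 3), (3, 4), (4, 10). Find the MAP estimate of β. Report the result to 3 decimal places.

β̂_MAP = 1.743

log p(β | y) = −Σ(yᵢ − βxᵢ)²/(2·2) − β²/(2·2) + const.
Setting the derivative to zero: Σxᵢ(yᵢ − βxᵢ)/2 − β/2 = 0, so β = Σxᵢyᵢ / (Σxᵢ² + σ²/τ²).
Σxᵢyᵢ = 3·3 + 3·4 + 4·10 = 61; Σxᵢ² = 34; σ²/τ² = 1.
β̂_MAP = 61 / (34 + 1) = 61/35 ≈ 1.743.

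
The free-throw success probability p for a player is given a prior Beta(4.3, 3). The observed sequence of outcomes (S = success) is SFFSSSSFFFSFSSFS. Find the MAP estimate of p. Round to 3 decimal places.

Prior: Beta(4.3, 3).
Data: 9 successes in 16 trials (from the sequence). The binomial likelihood contributes p^9(1−p)^7, so the posterior is Beta(4.3+9, 3+7) = Beta(13.3, 10).
For Beta(a, b) with a, b > 1 the mode is (a−1)/(a+b−2) = 12.3/21.3 ≈ 0.577.

p̂_MAP = 0.577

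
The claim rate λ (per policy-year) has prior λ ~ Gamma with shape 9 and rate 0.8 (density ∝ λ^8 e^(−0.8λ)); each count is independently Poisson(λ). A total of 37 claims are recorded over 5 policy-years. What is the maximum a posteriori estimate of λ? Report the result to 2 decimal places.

λ̂_MAP = 7.76

Σxᵢ = 37, n = 5.
Posterior ∝ λ^8e^(−0.8λ) · λ^37e^(−5λ) = λ^45e^(−5.8λ), i.e. Gamma(shape=46, rate=5.8).
The mode of a Gamma(a, b) with a ≥ 1 (shape–rate) is (a−1)/b = 45/5.8 ≈ 7.76.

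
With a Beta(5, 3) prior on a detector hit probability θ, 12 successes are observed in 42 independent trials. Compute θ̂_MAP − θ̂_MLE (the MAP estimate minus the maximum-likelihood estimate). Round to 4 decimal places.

MAP − MLE = 0.0476

Posterior is Beta(17, 33); MAP = (17−1)/(50−2) = 16/48 ≈ 0.33333.
MLE ignores the prior: θ̂_MLE = k/n = 12/42 ≈ 0.28571.
Difference = 16/48 − 12/42 = 1/21 ≈ 0.0476.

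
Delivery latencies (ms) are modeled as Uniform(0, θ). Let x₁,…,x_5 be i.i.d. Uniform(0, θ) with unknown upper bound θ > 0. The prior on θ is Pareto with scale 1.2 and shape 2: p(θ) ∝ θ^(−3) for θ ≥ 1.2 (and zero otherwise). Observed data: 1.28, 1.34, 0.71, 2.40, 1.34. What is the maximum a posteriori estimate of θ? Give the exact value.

θ̂_MAP = 2.40

The Uniform(0, θ) likelihood is θ^(−n) for θ ≥ max(xᵢ), zero otherwise. Here max(xᵢ) = 2.40.
Posterior ∝ θ^(−3) · θ^(−5) = θ^(−8) on θ ≥ max(1.2, 2.40) = 2.40.
This density is strictly decreasing in θ, so the posterior mode lies at the lower boundary of the support.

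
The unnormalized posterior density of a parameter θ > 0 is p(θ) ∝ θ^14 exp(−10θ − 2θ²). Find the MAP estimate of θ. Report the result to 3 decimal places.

ℓ'(θ) = 14/θ − 10 − 4θ. Setting this to zero and multiplying by θ: 4θ² + 10θ − 14 = 0.
θ = (−10 + √(10² + 4·4·14)) / (2·4) = (−10 + √324) / 8 = (−10 + 18)/8 = 1.
ℓ''(θ) = −14/θ² − 4 < 0, confirming a maximum.

θ̂_MAP = 1.000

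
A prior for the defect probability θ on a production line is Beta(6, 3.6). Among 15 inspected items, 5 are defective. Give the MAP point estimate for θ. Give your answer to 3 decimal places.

Prior: Beta(6, 3.6).
Data: 5 successes in 15 trials. The binomial likelihood contributes θ^5(1−θ)^10, so the posterior is Beta(6+5, 3.6+10) = Beta(11, 13.6).
For Beta(a, b) with a, b > 1 the mode is (a−1)/(a+b−2) = 10/22.6 ≈ 0.442.

θ̂_MAP = 0.442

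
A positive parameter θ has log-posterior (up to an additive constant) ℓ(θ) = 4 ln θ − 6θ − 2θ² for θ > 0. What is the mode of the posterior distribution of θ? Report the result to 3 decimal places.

ℓ'(θ) = 4/θ − 6 − 4θ. Setting this to zero and multiplying by θ: 4θ² + 6θ − 4 = 0.
θ = (−6 + √(6² + 4·4·4)) / (2·4) = (−6 + √100) / 8 = (−6 + 10)/8 = 1/2.
ℓ''(θ) = −4/θ² − 4 < 0, confirming a maximum.

θ̂_MAP = 0.500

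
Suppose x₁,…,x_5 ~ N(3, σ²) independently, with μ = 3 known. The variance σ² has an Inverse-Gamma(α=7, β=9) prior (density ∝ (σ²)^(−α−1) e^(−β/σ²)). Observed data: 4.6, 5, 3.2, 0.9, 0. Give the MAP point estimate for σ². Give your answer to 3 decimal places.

Sum of squared deviations about the known mean: SS = (4.6−3)² + (5−3)² + (3.2−3)² + (0.9−3)² + (0−3)² = 20.01.
The Normal likelihood contributes (σ²)^(−n/2) exp(−SS/(2σ²)), so the posterior is Inverse-Gamma(α + n/2, β + SS/2) = Inverse-Gamma(9.5, 19.005).
The mode of Inverse-Gamma(a, b) is b/(a+1) = 19.005/10.5 ≈ 1.810.

σ̂²_MAP = 1.810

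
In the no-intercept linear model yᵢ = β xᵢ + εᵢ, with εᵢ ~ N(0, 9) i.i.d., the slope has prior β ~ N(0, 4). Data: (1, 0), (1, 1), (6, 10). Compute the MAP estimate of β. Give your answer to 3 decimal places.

β̂_MAP = 1.516

log p(β | y) = −Σ(yᵢ − βxᵢ)²/(2·9) − β²/(2·4) + const.
Setting the derivative to zero: Σxᵢ(yᵢ − βxᵢ)/9 − β/4 = 0, so β = Σxᵢyᵢ / (Σxᵢ² + σ²/τ²).
Σxᵢyᵢ = 1·0 + 1·1 + 6·10 = 61; Σxᵢ² = 38; σ²/τ² = 2.25.
β̂_MAP = 61 / (38 + 2.25) = 61/40.25 ≈ 1.516.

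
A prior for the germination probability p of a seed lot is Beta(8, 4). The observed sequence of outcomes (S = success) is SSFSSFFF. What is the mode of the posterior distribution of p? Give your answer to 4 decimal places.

p̂_MAP = 0.6111

Prior: Beta(8, 4).
Data: 4 successes in 8 trials (from the sequence). The binomial likelihood contributes p^4(1−p)^4, so the posterior is Beta(8+4, 4+4) = Beta(12, 8).
For Beta(a, b) with a, b > 1 the mode is (a−1)/(a+b−2) = 11/18 ≈ 0.6111.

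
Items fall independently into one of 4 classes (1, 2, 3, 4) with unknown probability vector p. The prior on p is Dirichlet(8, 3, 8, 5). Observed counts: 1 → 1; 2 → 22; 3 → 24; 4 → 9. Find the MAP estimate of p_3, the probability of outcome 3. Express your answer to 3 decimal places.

MAP estimate: 0.408

The posterior is Dirichlet(αᵢ + nᵢ) = Dirichlet(9, 25, 32, 14).
For a Dirichlet(a₁,…,a_K) with all aᵢ > 1, the mode has j-th component (aⱼ − 1)/(Σaᵢ − K).
Here Σaᵢ = 80 and K = 4, so p_3 = (32 − 1)/(80 − 4) = 31/76 ≈ 0.408.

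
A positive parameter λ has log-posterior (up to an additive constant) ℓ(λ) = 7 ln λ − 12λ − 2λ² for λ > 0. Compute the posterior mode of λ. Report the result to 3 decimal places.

λ̂_MAP = 0.500

ℓ'(λ) = 7/λ − 12 − 4λ. Setting this to zero and multiplying by λ: 4λ² + 12λ − 7 = 0.
λ = (−12 + √(12² + 4·4·7)) / (2·4) = (−12 + √256) / 8 = (−12 + 16)/8 = 1/2.
ℓ''(λ) = −7/λ² − 4 < 0, confirming a maximum.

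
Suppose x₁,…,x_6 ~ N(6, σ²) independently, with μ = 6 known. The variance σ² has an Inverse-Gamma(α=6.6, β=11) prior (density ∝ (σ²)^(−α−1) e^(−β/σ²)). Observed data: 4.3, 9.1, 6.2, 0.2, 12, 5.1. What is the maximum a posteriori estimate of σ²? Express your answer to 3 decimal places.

Sum of squared deviations about the known mean: SS = (4.3−6)² + (9.1−6)² + (6.2−6)² + (0.2−6)² + (12−6)² + (5.1−6)² = 82.99.
The Normal likelihood contributes (σ²)^(−n/2) exp(−SS/(2σ²)), so the posterior is Inverse-Gamma(α + n/2, β + SS/2) = Inverse-Gamma(9.6, 52.495).
The mode of Inverse-Gamma(a, b) is b/(a+1) = 52.495/10.6 ≈ 4.952.

σ̂²_MAP = 4.952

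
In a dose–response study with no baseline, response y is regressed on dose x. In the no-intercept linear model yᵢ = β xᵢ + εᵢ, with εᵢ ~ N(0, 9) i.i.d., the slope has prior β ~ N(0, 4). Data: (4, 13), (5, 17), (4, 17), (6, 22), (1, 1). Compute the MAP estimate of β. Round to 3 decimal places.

log p(β | y) = −Σ(yᵢ − βxᵢ)²/(2·9) − β²/(2·4) + const.
Setting the derivative to zero: Σxᵢ(yᵢ − βxᵢ)/9 − β/4 = 0, so β = Σxᵢyᵢ / (Σxᵢ² + σ²/τ²).
Σxᵢyᵢ = 4·13 + 5·17 + 4·17 + 6·22 + 1·1 = 338; Σxᵢ² = 94; σ²/τ² = 2.25.
β̂_MAP = 338 / (94 + 2.25) = 338/96.25 ≈ 3.512.

β̂_MAP = 3.512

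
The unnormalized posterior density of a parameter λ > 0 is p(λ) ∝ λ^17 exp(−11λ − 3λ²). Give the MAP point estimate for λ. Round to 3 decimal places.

ℓ'(λ) = 17/λ − 11 − 6λ. Setting this to zero and multiplying by λ: 6λ² + 11λ − 17 = 0.
λ = (−11 + √(11² + 4·6·17)) / (2·6) = (−11 + √529) / 12 = (−11 + 23)/12 = 1.
ℓ''(λ) = −17/λ² − 6 < 0, confirming a maximum.

λ̂_MAP = 1.000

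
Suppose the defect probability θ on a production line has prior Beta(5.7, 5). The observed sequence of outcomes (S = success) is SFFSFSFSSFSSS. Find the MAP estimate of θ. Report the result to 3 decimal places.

Prior: Beta(5.7, 5).
Data: 8 successes in 13 trials (from the sequence). The binomial likelihood contributes θ^8(1−θ)^5, so the posterior is Beta(5.7+8, 5+5) = Beta(13.7, 10).
For Beta(a, b) with a, b > 1 the mode is (a−1)/(a+b−2) = 12.7/21.7 ≈ 0.585.

θ̂_MAP = 0.585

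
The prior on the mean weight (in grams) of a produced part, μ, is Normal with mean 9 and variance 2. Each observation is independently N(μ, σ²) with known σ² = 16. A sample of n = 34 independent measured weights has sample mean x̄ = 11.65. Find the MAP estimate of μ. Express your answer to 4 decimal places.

n = 34, x̄ = 11.65.
For a Normal prior and Normal likelihood with known variance, the posterior is Normal; its mode equals its mean, the precision-weighted average.
Prior precision 1/σ₀² = 1/2 = 0.5; data precision n/σ² = 34/16 = 2.125.
μ̂ = (0.5·9 + 2.125·11.65) / (0.5 + 2.125) = 29.25625/2.625 = 4681/420 ≈ 11.1452.

μ̂_MAP = 11.1452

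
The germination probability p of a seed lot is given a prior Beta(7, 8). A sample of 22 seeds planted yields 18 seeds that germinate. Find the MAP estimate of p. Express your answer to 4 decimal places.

Prior: Beta(7, 8).
Data: 18 successes in 22 trials. The binomial likelihood contributes p^18(1−p)^4, so the posterior is Beta(7+18, 8+4) = Beta(25, 12).
For Beta(a, b) with a, b > 1 the mode is (a−1)/(a+b−2) = 24/35 ≈ 0.6857.

p̂_MAP = 0.6857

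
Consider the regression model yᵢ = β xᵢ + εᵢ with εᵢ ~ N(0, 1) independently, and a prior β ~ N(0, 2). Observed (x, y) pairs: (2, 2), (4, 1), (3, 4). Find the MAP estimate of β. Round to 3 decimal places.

log p(β | y) = −Σ(yᵢ − βxᵢ)²/(2·1) − β²/(2·2) + const.
Setting the derivative to zero: Σxᵢ(yᵢ − βxᵢ)/1 − β/2 = 0, so β = Σxᵢyᵢ / (Σxᵢ² + σ²/τ²).
Σxᵢyᵢ = 2·2 + 4·1 + 3·4 = 20; Σxᵢ² = 29; σ²/τ² = 0.5.
β̂_MAP = 20 / (29 + 0.5) = 20/29.5 ≈ 0.678.

β̂_MAP = 0.678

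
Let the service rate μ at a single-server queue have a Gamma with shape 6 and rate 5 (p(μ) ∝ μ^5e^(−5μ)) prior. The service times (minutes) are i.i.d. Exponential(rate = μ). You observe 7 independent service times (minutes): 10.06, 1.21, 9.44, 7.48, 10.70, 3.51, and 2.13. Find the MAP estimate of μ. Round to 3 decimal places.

μ̂_MAP = 0.242

The Exponential(rate=μ) likelihood is ∝ μ^n e^(−μΣtᵢ). Here n = 7 and Σtᵢ = 10.06 + 1.21 + 9.44 + 7.48 + 10.70 + 3.51 + 2.13 = 44.53.
Posterior ∝ μ^5e^(−5μ) · μ^7e^(−44.53μ) = μ^12e^(−49.53μ), i.e. Gamma(13, 49.53).
Mode = (a−1)/b = 12/49.53 ≈ 0.242.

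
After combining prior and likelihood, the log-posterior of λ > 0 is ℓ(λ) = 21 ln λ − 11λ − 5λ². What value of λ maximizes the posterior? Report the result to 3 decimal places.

ℓ'(λ) = 21/λ − 11 − 10λ. Setting this to zero and multiplying by λ: 10λ² + 11λ − 21 = 0.
λ = (−11 + √(11² + 4·10·21)) / (2·10) = (−11 + √961) / 20 = (−11 + 31)/20 = 1.
ℓ''(λ) = −21/λ² − 10 < 0, confirming a maximum.

λ̂_MAP = 1.000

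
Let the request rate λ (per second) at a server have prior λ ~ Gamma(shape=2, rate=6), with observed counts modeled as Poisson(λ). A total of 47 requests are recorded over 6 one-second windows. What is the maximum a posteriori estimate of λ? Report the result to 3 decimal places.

λ̂_MAP = 4.000

Σxᵢ = 47, n = 6.
Posterior ∝ λe^(−6λ) · λ^47e^(−6λ) = λ^48e^(−12λ), i.e. Gamma(shape=49, rate=12).
The mode of a Gamma(a, b) with a ≥ 1 (shape–rate) is (a−1)/b = 48/12 ≈ 4.000.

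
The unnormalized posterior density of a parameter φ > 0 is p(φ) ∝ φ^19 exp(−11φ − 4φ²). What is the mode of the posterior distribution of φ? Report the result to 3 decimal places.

φ̂_MAP = 1.000

ℓ'(φ) = 19/φ − 11 − 8φ. Setting this to zero and multiplying by φ: 8φ² + 11φ − 19 = 0.
φ = (−11 + √(11² + 4·8·19)) / (2·8) = (−11 + √729) / 16 = (−11 + 27)/16 = 1.
ℓ''(φ) = −19/φ² − 8 < 0, confirming a maximum.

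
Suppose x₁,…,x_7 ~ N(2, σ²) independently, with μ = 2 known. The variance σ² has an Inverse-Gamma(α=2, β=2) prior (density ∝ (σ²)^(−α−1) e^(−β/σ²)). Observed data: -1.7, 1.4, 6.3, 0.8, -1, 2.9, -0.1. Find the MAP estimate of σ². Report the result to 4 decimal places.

Sum of squared deviations about the known mean: SS = (-1.7−2)² + (1.4−2)² + (6.3−2)² + (0.8−2)² + (-1−2)² + (2.9−2)² + (-0.1−2)² = 48.2.
The Normal likelihood contributes (σ²)^(−n/2) exp(−SS/(2σ²)), so the posterior is Inverse-Gamma(α + n/2, β + SS/2) = Inverse-Gamma(5.5, 26.1).
The mode of Inverse-Gamma(a, b) is b/(a+1) = 26.1/6.5 ≈ 4.0154.

σ̂²_MAP = 4.0154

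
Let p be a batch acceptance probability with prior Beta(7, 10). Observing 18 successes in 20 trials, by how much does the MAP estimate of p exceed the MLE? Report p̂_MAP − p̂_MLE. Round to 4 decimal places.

MAP − MLE = -0.2143

Posterior is Beta(25, 12); MAP = (25−1)/(37−2) = 24/35 ≈ 0.68571.
MLE ignores the prior: p̂_MLE = k/n = 18/20 ≈ 0.90000.
Difference = 24/35 − 18/20 = -3/14 ≈ -0.2143.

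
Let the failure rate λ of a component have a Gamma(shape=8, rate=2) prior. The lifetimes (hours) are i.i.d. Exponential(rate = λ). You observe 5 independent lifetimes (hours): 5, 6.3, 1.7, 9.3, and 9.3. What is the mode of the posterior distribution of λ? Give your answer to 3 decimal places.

The Exponential(rate=λ) likelihood is ∝ λ^n e^(−λΣtᵢ). Here n = 5 and Σtᵢ = 5 + 6.3 + 1.7 + 9.3 + 9.3 = 31.6.
Posterior ∝ λ^7e^(−2λ) · λ^5e^(−31.6λ) = λ^12e^(−33.6λ), i.e. Gamma(13, 33.6).
Mode = (a−1)/b = 12/33.6 ≈ 0.357.

λ̂_MAP = 0.357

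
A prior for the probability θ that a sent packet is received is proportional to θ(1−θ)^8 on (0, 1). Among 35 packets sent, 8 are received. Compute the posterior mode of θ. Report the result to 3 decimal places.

θ̂_MAP = 0.205

The prior density ∝ θ(1−θ)^8 is the kernel of Beta(2, 9).
Data: 8 successes in 35 trials. The binomial likelihood contributes θ^8(1−θ)^27, so the posterior is Beta(2+8, 9+27) = Beta(10, 36).
For Beta(a, b) with a, b > 1 the mode is (a−1)/(a+b−2) = 9/44 ≈ 0.205.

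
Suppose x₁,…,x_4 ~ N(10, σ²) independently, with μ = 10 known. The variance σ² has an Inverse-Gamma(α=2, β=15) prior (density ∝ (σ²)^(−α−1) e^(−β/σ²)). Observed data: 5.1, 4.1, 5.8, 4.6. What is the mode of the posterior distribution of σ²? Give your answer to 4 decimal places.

σ̂²_MAP = 13.5620

Sum of squared deviations about the known mean: SS = (5.1−10)² + (4.1−10)² + (5.8−10)² + (4.6−10)² = 105.62.
The Normal likelihood contributes (σ²)^(−n/2) exp(−SS/(2σ²)), so the posterior is Inverse-Gamma(α + n/2, β + SS/2) = Inverse-Gamma(4, 67.81).
The mode of Inverse-Gamma(a, b) is b/(a+1) = 67.81/5 ≈ 13.5620.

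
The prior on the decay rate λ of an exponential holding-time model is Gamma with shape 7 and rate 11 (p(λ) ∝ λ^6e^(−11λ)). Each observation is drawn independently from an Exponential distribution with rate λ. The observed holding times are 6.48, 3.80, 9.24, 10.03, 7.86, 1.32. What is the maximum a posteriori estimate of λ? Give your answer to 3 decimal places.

The Exponential(rate=λ) likelihood is ∝ λ^n e^(−λΣtᵢ). Here n = 6 and Σtᵢ = 6.48 + 3.80 + 9.24 + 10.03 + 7.86 + 1.32 = 38.73.
Posterior ∝ λ^6e^(−11λ) · λ^6e^(−38.73λ) = λ^12e^(−49.73λ), i.e. Gamma(13, 49.73).
Mode = (a−1)/b = 12/49.73 ≈ 0.241.

λ̂_MAP = 0.241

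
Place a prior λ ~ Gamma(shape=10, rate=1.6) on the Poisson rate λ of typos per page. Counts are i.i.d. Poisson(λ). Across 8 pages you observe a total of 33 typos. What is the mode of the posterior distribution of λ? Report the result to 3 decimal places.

Σxᵢ = 33, n = 8.
Posterior ∝ λ^9e^(−1.6λ) · λ^33e^(−8λ) = λ^42e^(−9.6λ), i.e. Gamma(shape=43, rate=9.6).
The mode of a Gamma(a, b) with a ≥ 1 (shape–rate) is (a−1)/b = 42/9.6 ≈ 4.375.

λ̂_MAP = 4.375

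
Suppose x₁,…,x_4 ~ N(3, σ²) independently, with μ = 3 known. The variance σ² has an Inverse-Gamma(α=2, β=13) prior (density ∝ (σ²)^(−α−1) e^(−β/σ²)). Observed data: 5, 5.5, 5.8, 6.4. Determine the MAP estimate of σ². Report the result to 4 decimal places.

σ̂²_MAP = 5.5650

Sum of squared deviations about the known mean: SS = (5−3)² + (5.5−3)² + (5.8−3)² + (6.4−3)² = 29.65.
The Normal likelihood contributes (σ²)^(−n/2) exp(−SS/(2σ²)), so the posterior is Inverse-Gamma(α + n/2, β + SS/2) = Inverse-Gamma(4, 27.825).
The mode of Inverse-Gamma(a, b) is b/(a+1) = 27.825/5 ≈ 5.5650.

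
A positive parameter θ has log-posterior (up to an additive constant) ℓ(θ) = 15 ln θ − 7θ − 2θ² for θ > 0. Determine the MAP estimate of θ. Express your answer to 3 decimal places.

ℓ'(θ) = 15/θ − 7 − 4θ. Setting this to zero and multiplying by θ: 4θ² + 7θ − 15 = 0.
θ = (−7 + √(7² + 4·4·15)) / (2·4) = (−7 + √289) / 8 = (−7 + 17)/8 = 5/4.
ℓ''(θ) = −15/θ² − 4 < 0, confirming a maximum.

θ̂_MAP = 1.250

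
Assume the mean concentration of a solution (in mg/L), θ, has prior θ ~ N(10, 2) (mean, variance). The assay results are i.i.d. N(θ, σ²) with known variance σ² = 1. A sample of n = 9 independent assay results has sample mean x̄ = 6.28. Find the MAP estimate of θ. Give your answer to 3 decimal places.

θ̂_MAP = 6.476

n = 9, x̄ = 6.28.
For a Normal prior and Normal likelihood with known variance, the posterior is Normal; its mode equals its mean, the precision-weighted average.
Prior precision 1/σ₀² = 1/2 = 0.5; data precision n/σ² = 9/1 = 9.
θ̂ = (0.5·10 + 9·6.28) / (0.5 + 9) = 61.52/9.5 = 3076/475 ≈ 6.476.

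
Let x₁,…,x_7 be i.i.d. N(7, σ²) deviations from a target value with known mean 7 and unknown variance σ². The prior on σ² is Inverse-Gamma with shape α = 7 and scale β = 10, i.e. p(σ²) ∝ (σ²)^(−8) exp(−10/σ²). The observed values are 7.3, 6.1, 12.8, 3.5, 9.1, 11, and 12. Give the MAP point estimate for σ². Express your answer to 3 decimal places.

σ̂²_MAP = 4.878

Sum of squared deviations about the known mean: SS = (7.3−7)² + (6.1−7)² + (12.8−7)² + (3.5−7)² + (9.1−7)² + (11−7)² + (12−7)² = 92.2.
The Normal likelihood contributes (σ²)^(−n/2) exp(−SS/(2σ²)), so the posterior is Inverse-Gamma(α + n/2, β + SS/2) = Inverse-Gamma(10.5, 56.1).
The mode of Inverse-Gamma(a, b) is b/(a+1) = 56.1/11.5 ≈ 4.878.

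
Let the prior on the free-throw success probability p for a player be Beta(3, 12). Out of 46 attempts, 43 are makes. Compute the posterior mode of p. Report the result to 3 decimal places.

Prior: Beta(3, 12).
Data: 43 successes in 46 trials. The binomial likelihood contributes p^43(1−p)^3, so the posterior is Beta(3+43, 12+3) = Beta(46, 15).
For Beta(a, b) with a, b > 1 the mode is (a−1)/(a+b−2) = 45/59 ≈ 0.763.

p̂_MAP = 0.763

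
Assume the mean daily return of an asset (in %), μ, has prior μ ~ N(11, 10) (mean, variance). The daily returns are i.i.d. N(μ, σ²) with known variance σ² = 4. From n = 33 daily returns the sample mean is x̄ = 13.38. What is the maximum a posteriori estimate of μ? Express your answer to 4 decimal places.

n = 33, x̄ = 13.38.
For a Normal prior and Normal likelihood with known variance, the posterior is Normal; its mode equals its mean, the precision-weighted average.
Prior precision 1/σ₀² = 1/10 = 0.1; data precision n/σ² = 33/4 = 8.25.
μ̂ = (0.1·11 + 8.25·13.38) / (0.1 + 8.25) = 111.485/8.35 = 22297/1670 ≈ 13.3515.

μ̂_MAP = 13.3515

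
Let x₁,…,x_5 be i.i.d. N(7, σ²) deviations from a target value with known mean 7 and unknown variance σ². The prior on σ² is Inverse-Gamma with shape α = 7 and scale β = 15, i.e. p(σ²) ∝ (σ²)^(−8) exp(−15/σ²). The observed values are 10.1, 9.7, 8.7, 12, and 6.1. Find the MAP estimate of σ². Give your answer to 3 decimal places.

Sum of squared deviations about the known mean: SS = (10.1−7)² + (9.7−7)² + (8.7−7)² + (12−7)² + (6.1−7)² = 45.6.
The Normal likelihood contributes (σ²)^(−n/2) exp(−SS/(2σ²)), so the posterior is Inverse-Gamma(α + n/2, β + SS/2) = Inverse-Gamma(9.5, 37.8).
The mode of Inverse-Gamma(a, b) is b/(a+1) = 37.8/10.5 ≈ 3.600.

σ̂²_MAP = 3.600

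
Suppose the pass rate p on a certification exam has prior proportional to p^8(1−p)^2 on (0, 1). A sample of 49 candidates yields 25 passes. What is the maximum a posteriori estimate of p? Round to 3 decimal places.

p̂_MAP = 0.559

The prior density ∝ p^8(1−p)^2 is the kernel of Beta(9, 3).
Data: 25 successes in 49 trials. The binomial likelihood contributes p^25(1−p)^24, so the posterior is Beta(9+25, 3+24) = Beta(34, 27).
For Beta(a, b) with a, b > 1 the mode is (a−1)/(a+b−2) = 33/59 ≈ 0.559.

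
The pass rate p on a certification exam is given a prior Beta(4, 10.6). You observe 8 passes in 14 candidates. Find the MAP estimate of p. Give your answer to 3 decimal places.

Prior: Beta(4, 10.6).
Data: 8 successes in 14 trials. The binomial likelihood contributes p^8(1−p)^6, so the posterior is Beta(4+8, 10.6+6) = Beta(12, 16.6).
For Beta(a, b) with a, b > 1 the mode is (a−1)/(a+b−2) = 11/26.6 ≈ 0.414.

p̂_MAP = 0.414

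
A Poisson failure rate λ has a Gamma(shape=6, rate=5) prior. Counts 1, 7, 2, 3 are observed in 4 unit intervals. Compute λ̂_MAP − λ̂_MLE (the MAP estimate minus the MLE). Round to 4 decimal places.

Σxᵢ = 13. Posterior is Gamma(19, 9); MAP = (19−1)/9 = 18/9 ≈ 2.00000.
MLE = x̄ = 13/4 ≈ 3.25000.
Difference = 18/9 − 13/4 = -5/4 ≈ -1.2500.

MAP − MLE = -1.2500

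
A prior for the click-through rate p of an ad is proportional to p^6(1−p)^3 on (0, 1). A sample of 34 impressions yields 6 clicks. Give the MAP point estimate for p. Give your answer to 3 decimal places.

The prior density ∝ p^6(1−p)^3 is the kernel of Beta(7, 4).
Data: 6 successes in 34 trials. The binomial likelihood contributes p^6(1−p)^28, so the posterior is Beta(7+6, 4+28) = Beta(13, 32).
For Beta(a, b) with a, b > 1 the mode is (a−1)/(a+b−2) = 12/43 ≈ 0.279.

p̂_MAP = 0.279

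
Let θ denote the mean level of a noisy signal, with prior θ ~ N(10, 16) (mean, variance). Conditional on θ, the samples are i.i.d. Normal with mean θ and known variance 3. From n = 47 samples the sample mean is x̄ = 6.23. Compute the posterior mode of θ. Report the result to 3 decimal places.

n = 47, x̄ = 6.23.
For a Normal prior and Normal likelihood with known variance, the posterior is Normal; its mode equals its mean, the precision-weighted average.
Prior precision 1/σ₀² = 1/16 = 0.0625; data precision n/σ² = 47/3.
θ̂ = (0.0625·10 + (47/3)·6.23) / (0.0625 + 47/3) = (58937/600)/(755/48) = 117874/18875 ≈ 6.245.

θ̂_MAP = 6.245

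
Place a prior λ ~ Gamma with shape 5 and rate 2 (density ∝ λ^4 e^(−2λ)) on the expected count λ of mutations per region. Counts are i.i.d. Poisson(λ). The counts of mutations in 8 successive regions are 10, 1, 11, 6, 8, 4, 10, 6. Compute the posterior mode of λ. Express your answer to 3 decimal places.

λ̂_MAP = 6.000

Σxᵢ = 10+1+11+6+8+4+10+6 = 56, with n = 8.
Posterior ∝ λ^4e^(−2λ) · λ^56e^(−8λ) = λ^60e^(−10λ), i.e. Gamma(shape=61, rate=10).
The mode of a Gamma(a, b) with a ≥ 1 (shape–rate) is (a−1)/b = 60/10 ≈ 6.000.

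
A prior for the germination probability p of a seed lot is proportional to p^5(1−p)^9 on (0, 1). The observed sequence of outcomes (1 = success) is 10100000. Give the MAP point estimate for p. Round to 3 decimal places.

The prior density ∝ p^5(1−p)^9 is the kernel of Beta(6, 10).
Data: 2 successes in 8 trials (from the sequence). The binomial likelihood contributes p^2(1−p)^6, so the posterior is Beta(6+2, 10+6) = Beta(8, 16).
For Beta(a, b) with a, b > 1 the mode is (a−1)/(a+b−2) = 7/22 ≈ 0.318.

p̂_MAP = 0.318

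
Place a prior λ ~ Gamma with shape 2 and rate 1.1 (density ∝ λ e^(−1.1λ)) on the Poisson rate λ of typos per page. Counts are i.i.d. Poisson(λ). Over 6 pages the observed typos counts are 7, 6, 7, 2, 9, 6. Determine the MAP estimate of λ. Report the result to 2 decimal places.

λ̂_MAP = 5.35

Σxᵢ = 7+6+7+2+9+6 = 37, with n = 6.
Posterior ∝ λe^(−1.1λ) · λ^37e^(−6λ) = λ^38e^(−7.1λ), i.e. Gamma(shape=39, rate=7.1).
The mode of a Gamma(a, b) with a ≥ 1 (shape–rate) is (a−1)/b = 38/7.1 ≈ 5.35.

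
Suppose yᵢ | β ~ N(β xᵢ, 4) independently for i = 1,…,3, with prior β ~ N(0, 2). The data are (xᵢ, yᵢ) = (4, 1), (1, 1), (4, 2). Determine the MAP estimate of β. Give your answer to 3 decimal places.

β̂_MAP = 0.371

log p(β | y) = −Σ(yᵢ − βxᵢ)²/(2·4) − β²/(2·2) + const.
Setting the derivative to zero: Σxᵢ(yᵢ − βxᵢ)/4 − β/2 = 0, so β = Σxᵢyᵢ / (Σxᵢ² + σ²/τ²).
Σxᵢyᵢ = 4·1 + 1·1 + 4·2 = 13; Σxᵢ² = 33; σ²/τ² = 2.
β̂_MAP = 13 / (33 + 2) = 13/35 ≈ 0.371.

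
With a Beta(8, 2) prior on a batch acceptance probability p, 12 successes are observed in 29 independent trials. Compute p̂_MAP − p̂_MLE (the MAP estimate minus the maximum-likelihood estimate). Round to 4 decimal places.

MAP − MLE = 0.0997

Posterior is Beta(20, 19); MAP = (20−1)/(39−2) = 19/37 ≈ 0.51351.
MLE ignores the prior: p̂_MLE = k/n = 12/29 ≈ 0.41379.
Difference = 19/37 − 12/29 = 107/1073 ≈ 0.0997.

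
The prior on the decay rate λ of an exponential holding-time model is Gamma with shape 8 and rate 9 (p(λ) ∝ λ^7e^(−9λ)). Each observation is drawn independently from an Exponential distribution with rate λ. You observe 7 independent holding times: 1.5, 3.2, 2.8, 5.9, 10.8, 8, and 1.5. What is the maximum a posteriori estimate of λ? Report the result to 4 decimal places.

The Exponential(rate=λ) likelihood is ∝ λ^n e^(−λΣtᵢ). Here n = 7 and Σtᵢ = 1.5 + 3.2 + 2.8 + 5.9 + 10.8 + 8 + 1.5 = 33.7.
Posterior ∝ λ^7e^(−9λ) · λ^7e^(−33.7λ) = λ^14e^(−42.7λ), i.e. Gamma(15, 42.7).
Mode = (a−1)/b = 14/42.7 ≈ 0.3279.

λ̂_MAP = 0.3279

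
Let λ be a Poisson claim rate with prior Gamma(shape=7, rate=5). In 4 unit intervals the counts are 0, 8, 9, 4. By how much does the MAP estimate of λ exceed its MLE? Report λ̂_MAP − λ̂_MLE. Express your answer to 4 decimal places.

MAP − MLE = -2.2500

Σxᵢ = 21. Posterior is Gamma(28, 9); MAP = (28−1)/9 = 27/9 ≈ 3.00000.
MLE = x̄ = 21/4 ≈ 5.25000.
Difference = 27/9 − 21/4 = -9/4 ≈ -2.2500.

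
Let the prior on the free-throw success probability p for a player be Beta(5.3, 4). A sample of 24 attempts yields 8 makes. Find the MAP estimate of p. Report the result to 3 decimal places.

Prior: Beta(5.3, 4).
Data: 8 successes in 24 trials. The binomial likelihood contributes p^8(1−p)^16, so the posterior is Beta(5.3+8, 4+16) = Beta(13.3, 20).
For Beta(a, b) with a, b > 1 the mode is (a−1)/(a+b−2) = 12.3/31.3 ≈ 0.393.

p̂_MAP = 0.393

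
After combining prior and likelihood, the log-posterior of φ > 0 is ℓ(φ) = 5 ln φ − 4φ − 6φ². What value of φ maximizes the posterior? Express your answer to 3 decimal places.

ℓ'(φ) = 5/φ − 4 − 12φ. Setting this to zero and multiplying by φ: 12φ² + 4φ − 5 = 0.
φ = (−4 + √(4² + 4·12·5)) / (2·12) = (−4 + √256) / 24 = (−4 + 16)/24 = 1/2.
ℓ''(φ) = −5/φ² − 12 < 0, confirming a maximum.

φ̂_MAP = 0.500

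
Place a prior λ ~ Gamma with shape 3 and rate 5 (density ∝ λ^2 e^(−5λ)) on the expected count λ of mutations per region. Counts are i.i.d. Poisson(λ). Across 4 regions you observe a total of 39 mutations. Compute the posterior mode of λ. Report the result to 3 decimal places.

λ̂_MAP = 4.556

Σxᵢ = 39, n = 4.
Posterior ∝ λ^2e^(−5λ) · λ^39e^(−4λ) = λ^41e^(−9λ), i.e. Gamma(shape=42, rate=9).
The mode of a Gamma(a, b) with a ≥ 1 (shape–rate) is (a−1)/b = 41/9 ≈ 4.556.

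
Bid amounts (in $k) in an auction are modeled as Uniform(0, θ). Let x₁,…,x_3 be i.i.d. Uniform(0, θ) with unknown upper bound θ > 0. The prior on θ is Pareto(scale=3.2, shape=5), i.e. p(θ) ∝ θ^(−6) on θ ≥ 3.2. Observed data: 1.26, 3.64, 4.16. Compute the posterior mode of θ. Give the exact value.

θ̂_MAP = 4.16

The Uniform(0, θ) likelihood is θ^(−n) for θ ≥ max(xᵢ), zero otherwise. Here max(xᵢ) = 4.16.
Posterior ∝ θ^(−6) · θ^(−3) = θ^(−9) on θ ≥ max(3.2, 4.16) = 4.16.
This density is strictly decreasing in θ, so the posterior mode lies at the lower boundary of the support.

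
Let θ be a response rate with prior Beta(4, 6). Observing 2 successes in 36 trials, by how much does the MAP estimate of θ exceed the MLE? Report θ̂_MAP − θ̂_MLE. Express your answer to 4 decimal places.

Posterior is Beta(6, 40); MAP = (6−1)/(46−2) = 5/44 ≈ 0.11364.
MLE ignores the prior: θ̂_MLE = k/n = 2/36 ≈ 0.05556.
Difference = 5/44 − 2/36 = 23/396 ≈ 0.0581.

MAP − MLE = 0.0581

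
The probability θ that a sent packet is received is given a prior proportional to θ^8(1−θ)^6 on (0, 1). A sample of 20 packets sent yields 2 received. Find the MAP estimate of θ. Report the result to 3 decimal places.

The prior density ∝ θ^8(1−θ)^6 is the kernel of Beta(9, 7).
Data: 2 successes in 20 trials. The binomial likelihood contributes θ^2(1−θ)^18, so the posterior is Beta(9+2, 7+18) = Beta(11, 25).
For Beta(a, b) with a, b > 1 the mode is (a−1)/(a+b−2) = 10/34 ≈ 0.294.

θ̂_MAP = 0.294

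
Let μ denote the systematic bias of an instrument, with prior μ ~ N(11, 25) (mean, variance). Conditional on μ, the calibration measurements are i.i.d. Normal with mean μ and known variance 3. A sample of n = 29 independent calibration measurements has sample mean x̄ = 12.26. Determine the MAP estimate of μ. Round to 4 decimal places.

μ̂_MAP = 12.2548

n = 29, x̄ = 12.26.
For a Normal prior and Normal likelihood with known variance, the posterior is Normal; its mode equals its mean, the precision-weighted average.
Prior precision 1/σ₀² = 1/25 = 0.04; data precision n/σ² = 29/3.
μ̂ = (0.04·11 + (29/3)·12.26) / (0.04 + 29/3) = (17843/150)/(728/75) = 2549/208 ≈ 12.2548.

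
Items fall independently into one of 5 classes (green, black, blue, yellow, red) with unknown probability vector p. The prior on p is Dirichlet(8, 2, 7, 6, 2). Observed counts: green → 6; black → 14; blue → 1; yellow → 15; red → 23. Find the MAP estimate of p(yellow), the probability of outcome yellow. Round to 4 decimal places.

MAP estimate of p(yellow) = 0.2532

The posterior is Dirichlet(αᵢ + nᵢ) = Dirichlet(14, 16, 8, 21, 25).
For a Dirichlet(a₁,…,a_K) with all aᵢ > 1, the mode has j-th component (aⱼ − 1)/(Σaᵢ − K).
Here Σaᵢ = 84 and K = 5, so p(yellow) = (21 − 1)/(84 − 5) = 20/79 ≈ 0.2532.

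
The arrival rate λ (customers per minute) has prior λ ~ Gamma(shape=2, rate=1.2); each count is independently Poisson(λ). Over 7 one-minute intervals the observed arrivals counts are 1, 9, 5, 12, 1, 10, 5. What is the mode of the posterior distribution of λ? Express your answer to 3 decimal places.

Σxᵢ = 1+9+5+12+1+10+5 = 43, with n = 7.
Posterior ∝ λe^(−1.2λ) · λ^43e^(−7λ) = λ^44e^(−8.2λ), i.e. Gamma(shape=45, rate=8.2).
The mode of a Gamma(a, b) with a ≥ 1 (shape–rate) is (a−1)/b = 44/8.2 ≈ 5.366.

λ̂_MAP = 5.366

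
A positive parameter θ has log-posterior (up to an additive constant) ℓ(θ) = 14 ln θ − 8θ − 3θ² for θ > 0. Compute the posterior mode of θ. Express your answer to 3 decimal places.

θ̂_MAP = 1.000

ℓ'(θ) = 14/θ − 8 − 6θ. Setting this to zero and multiplying by θ: 6θ² + 8θ − 14 = 0.
θ = (−8 + √(8² + 4·6·14)) / (2·6) = (−8 + √400) / 12 = (−8 + 20)/12 = 1.
ℓ''(θ) = −14/θ² − 6 < 0, confirming a maximum.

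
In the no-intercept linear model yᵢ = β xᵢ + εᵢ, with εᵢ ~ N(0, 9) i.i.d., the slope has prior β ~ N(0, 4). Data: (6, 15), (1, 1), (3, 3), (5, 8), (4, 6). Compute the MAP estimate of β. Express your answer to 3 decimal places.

log p(β | y) = −Σ(yᵢ − βxᵢ)²/(2·9) − β²/(2·4) + const.
Setting the derivative to zero: Σxᵢ(yᵢ − βxᵢ)/9 − β/4 = 0, so β = Σxᵢyᵢ / (Σxᵢ² + σ²/τ²).
Σxᵢyᵢ = 6·15 + 1·1 + 3·3 + 5·8 + 4·6 = 164; Σxᵢ² = 87; σ²/τ² = 2.25.
β̂_MAP = 164 / (87 + 2.25) = 164/89.25 ≈ 1.838.

β̂_MAP = 1.838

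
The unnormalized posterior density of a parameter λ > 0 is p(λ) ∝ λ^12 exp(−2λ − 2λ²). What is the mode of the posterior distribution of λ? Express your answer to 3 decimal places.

ℓ'(λ) = 12/λ − 2 − 4λ. Setting this to zero and multiplying by λ: 4λ² + 2λ − 12 = 0.
λ = (−2 + √(2² + 4·4·12)) / (2·4) = (−2 + √196) / 8 = (−2 + 14)/8 = 3/2.
ℓ''(λ) = −12/λ² − 4 < 0, confirming a maximum.

λ̂_MAP = 1.500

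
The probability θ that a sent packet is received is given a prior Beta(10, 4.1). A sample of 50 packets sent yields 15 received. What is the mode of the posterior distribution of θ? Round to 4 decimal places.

Prior: Beta(10, 4.1).
Data: 15 successes in 50 trials. The binomial likelihood contributes θ^15(1−θ)^35, so the posterior is Beta(10+15, 4.1+35) = Beta(25, 39.1).
For Beta(a, b) with a, b > 1 the mode is (a−1)/(a+b−2) = 24/62.1 ≈ 0.3865.

θ̂_MAP = 0.3865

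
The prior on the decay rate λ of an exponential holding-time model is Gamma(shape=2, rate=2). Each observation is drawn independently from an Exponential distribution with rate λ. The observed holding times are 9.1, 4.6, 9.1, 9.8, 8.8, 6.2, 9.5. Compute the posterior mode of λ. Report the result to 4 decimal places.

The Exponential(rate=λ) likelihood is ∝ λ^n e^(−λΣtᵢ). Here n = 7 and Σtᵢ = 9.1 + 4.6 + 9.1 + 9.8 + 8.8 + 6.2 + 9.5 = 57.1.
Posterior ∝ λe^(−2λ) · λ^7e^(−57.1λ) = λ^8e^(−59.1λ), i.e. Gamma(9, 59.1).
Mode = (a−1)/b = 8/59.1 ≈ 0.1354.

λ̂_MAP = 0.1354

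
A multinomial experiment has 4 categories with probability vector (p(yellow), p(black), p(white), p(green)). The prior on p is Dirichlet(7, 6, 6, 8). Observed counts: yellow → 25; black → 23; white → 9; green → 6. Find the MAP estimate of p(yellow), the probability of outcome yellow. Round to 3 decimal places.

The posterior is Dirichlet(αᵢ + nᵢ) = Dirichlet(32, 29, 15, 14).
For a Dirichlet(a₁,…,a_K) with all aᵢ > 1, the mode has j-th component (aⱼ − 1)/(Σaᵢ − K).
Here Σaᵢ = 90 and K = 4, so p(yellow) = (32 − 1)/(90 − 4) = 31/86 ≈ 0.360.

MAP estimate of p(yellow) = 0.360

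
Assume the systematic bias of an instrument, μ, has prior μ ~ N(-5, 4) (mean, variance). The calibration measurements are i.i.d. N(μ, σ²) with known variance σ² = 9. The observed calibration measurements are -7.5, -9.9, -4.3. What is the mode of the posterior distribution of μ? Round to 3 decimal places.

n = 3; x̄ = ((-7.5) + (-9.9) + (-4.3))/3 = -21.7/3 = -217/30 ≈ -7.2333.
For a Normal prior and Normal likelihood with known variance, the posterior is Normal; its mode equals its mean, the precision-weighted average.
Prior precision 1/σ₀² = 1/4 = 0.25; data precision n/σ² = 3/9 = 1/3.
μ̂ = (0.25·(-5) + (1/3)·(-217/30)) / (0.25 + 1/3) = (-659/180)/(7/12) = -659/105 ≈ -6.276.

μ̂_MAP = -6.276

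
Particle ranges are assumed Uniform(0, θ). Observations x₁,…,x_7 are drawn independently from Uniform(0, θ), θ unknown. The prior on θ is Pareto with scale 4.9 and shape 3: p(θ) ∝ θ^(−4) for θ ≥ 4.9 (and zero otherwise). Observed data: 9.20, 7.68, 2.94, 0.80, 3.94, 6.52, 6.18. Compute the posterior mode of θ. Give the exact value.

The Uniform(0, θ) likelihood is θ^(−n) for θ ≥ max(xᵢ), zero otherwise. Here max(xᵢ) = 9.20.
Posterior ∝ θ^(−4) · θ^(−7) = θ^(−11) on θ ≥ max(4.9, 9.20) = 9.20.
This density is strictly decreasing in θ, so the posterior mode lies at the lower boundary of the support.

θ̂_MAP = 9.20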